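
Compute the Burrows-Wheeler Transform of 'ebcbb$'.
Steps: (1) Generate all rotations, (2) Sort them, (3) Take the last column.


Rotations (sorted):
  0: $ebcbb -> last char: b
  1: b$ebcb -> last char: b
  2: bb$ebc -> last char: c
  3: bcbb$e -> last char: e
  4: cbb$eb -> last char: b
  5: ebcbb$ -> last char: $


BWT = bbceb$


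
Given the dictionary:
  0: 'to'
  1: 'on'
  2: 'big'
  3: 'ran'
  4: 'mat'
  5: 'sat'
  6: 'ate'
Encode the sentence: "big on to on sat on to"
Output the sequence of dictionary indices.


Look up each word in the dictionary:
  'big' -> 2
  'on' -> 1
  'to' -> 0
  'on' -> 1
  'sat' -> 5
  'on' -> 1
  'to' -> 0

Encoded: [2, 1, 0, 1, 5, 1, 0]


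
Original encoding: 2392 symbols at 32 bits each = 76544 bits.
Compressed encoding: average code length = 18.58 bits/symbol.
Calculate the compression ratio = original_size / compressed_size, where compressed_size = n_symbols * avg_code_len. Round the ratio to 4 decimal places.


original_size = n_symbols * orig_bits = 2392 * 32 = 76544 bits
compressed_size = n_symbols * avg_code_len = 2392 * 18.58 = 44443.36 bits
ratio = original_size / compressed_size = 76544 / 44443.36 = 1.7223

Compression ratio = 1.7223


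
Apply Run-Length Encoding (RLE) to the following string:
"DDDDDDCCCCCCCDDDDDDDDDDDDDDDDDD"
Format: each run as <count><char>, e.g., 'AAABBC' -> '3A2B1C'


Scanning runs left to right:
  i=0: run of 'D' x 6 -> '6D'
  i=6: run of 'C' x 7 -> '7C'
  i=13: run of 'D' x 18 -> '18D'

RLE = 6D7C18D


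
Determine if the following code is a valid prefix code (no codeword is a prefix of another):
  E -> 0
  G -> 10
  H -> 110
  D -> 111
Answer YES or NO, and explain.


Checking each pair (does one codeword prefix another?):
  E='0' vs G='10': no prefix
  E='0' vs H='110': no prefix
  E='0' vs D='111': no prefix
  G='10' vs E='0': no prefix
  G='10' vs H='110': no prefix
  G='10' vs D='111': no prefix
  H='110' vs E='0': no prefix
  H='110' vs G='10': no prefix
  H='110' vs D='111': no prefix
  D='111' vs E='0': no prefix
  D='111' vs G='10': no prefix
  D='111' vs H='110': no prefix
No violation found over all pairs.

YES -- this is a valid prefix code. No codeword is a prefix of any other codeword.


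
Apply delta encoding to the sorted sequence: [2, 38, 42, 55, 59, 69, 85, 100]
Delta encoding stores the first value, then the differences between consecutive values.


First value: 2
Deltas:
  38 - 2 = 36
  42 - 38 = 4
  55 - 42 = 13
  59 - 55 = 4
  69 - 59 = 10
  85 - 69 = 16
  100 - 85 = 15


Delta encoded: [2, 36, 4, 13, 4, 10, 16, 15]


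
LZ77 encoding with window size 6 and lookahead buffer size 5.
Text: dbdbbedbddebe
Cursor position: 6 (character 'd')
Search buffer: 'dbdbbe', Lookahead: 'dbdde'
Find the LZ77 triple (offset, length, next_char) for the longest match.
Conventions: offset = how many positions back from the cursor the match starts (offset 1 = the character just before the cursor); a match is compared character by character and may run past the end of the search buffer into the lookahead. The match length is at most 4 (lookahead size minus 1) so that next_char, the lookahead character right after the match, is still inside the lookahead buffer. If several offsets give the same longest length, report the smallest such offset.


Try each offset into the search buffer:
  offset=1 (pos 5, char 'e'): match length 0
  offset=2 (pos 4, char 'b'): match length 0
  offset=3 (pos 3, char 'b'): match length 0
  offset=4 (pos 2, char 'd'): match length 2
  offset=5 (pos 1, char 'b'): match length 0
  offset=6 (pos 0, char 'd'): match length 3
Longest match has length 3 at offset 6.
next_char = character at position 6 + 3 = 9 -> 'd'

Best match: offset=6, length=3 (matching 'dbd' starting at position 0)
LZ77 triple: (6, 3, 'd')


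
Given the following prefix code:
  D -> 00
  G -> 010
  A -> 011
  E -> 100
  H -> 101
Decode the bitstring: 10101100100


Decoding step by step:
Bits 101 -> H
Bits 011 -> A
Bits 00 -> D
Bits 100 -> E


Decoded message: HADE


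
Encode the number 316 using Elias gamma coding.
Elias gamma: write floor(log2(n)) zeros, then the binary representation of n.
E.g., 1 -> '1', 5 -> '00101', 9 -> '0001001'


num_bits = floor(log2(316)) + 1 = 9
leading_zeros = num_bits - 1 = 8
binary(316) = 100111100

Elias gamma(316) = '00000000' + '100111100' = 00000000100111100 (17 bits)


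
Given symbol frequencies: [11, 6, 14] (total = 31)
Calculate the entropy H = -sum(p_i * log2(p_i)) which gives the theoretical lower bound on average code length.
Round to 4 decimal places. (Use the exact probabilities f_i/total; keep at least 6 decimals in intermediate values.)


Per-symbol terms -p_i * log2(p_i) with p_i = f_i/31:
  p = 11/31 = 0.354839: log2(p) = -1.494765, -p*log2(p) = 0.530400
  p = 6/31 = 0.193548: log2(p) = -2.369234, -p*log2(p) = 0.458561
  p = 14/31 = 0.451613: log2(p) = -1.146841, -p*log2(p) = 0.517928
H = 0.530400 + 0.458561 + 0.517928 = 1.506889

H = 1.5069 bits/symbol


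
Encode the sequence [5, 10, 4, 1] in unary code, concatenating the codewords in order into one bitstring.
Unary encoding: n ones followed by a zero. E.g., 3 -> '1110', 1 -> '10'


Encode each number as n ones followed by a terminating 0:
  5 -> 111110 (6 bits)
  10 -> 11111111110 (11 bits)
  4 -> 11110 (5 bits)
  1 -> 10 (2 bits)
Total length = 6 + 11 + 5 + 2 = 24 bits.

Unary([5, 10, 4, 1]) = 111110111111111101111010 (24 bits)


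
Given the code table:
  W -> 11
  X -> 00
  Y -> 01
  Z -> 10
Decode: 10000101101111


Decoding:
10 -> Z
00 -> X
01 -> Y
01 -> Y
10 -> Z
11 -> W
11 -> W


Result: ZXYYZWW


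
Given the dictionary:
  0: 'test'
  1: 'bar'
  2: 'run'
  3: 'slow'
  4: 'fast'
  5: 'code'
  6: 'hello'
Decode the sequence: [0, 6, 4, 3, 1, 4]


Look up each index in the dictionary:
  0 -> 'test'
  6 -> 'hello'
  4 -> 'fast'
  3 -> 'slow'
  1 -> 'bar'
  4 -> 'fast'

Decoded: "test hello fast slow bar fast"


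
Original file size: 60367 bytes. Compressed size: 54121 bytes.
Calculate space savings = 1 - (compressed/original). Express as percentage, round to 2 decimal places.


ratio = compressed/original = 54121/60367 = 0.896533
savings = 1 - ratio = 1 - 0.896533 = 0.103467
as a percentage: 0.103467 * 100 = 10.35%

Space savings = 1 - 54121/60367 = 10.35%


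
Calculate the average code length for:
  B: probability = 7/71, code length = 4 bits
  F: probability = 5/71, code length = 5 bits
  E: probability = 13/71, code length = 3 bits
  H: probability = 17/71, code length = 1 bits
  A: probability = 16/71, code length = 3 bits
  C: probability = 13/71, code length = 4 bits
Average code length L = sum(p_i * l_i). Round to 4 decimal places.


Weighted contributions p_i * l_i:
  B: (7/71) * 4 = 28/71
  F: (5/71) * 5 = 25/71
  E: (13/71) * 3 = 39/71
  H: (17/71) * 1 = 17/71
  A: (16/71) * 3 = 48/71
  C: (13/71) * 4 = 52/71
Sum = (28 + 25 + 39 + 17 + 48 + 52)/71 = 209/71

L = 209/71 = 2.9437 bits/symbol


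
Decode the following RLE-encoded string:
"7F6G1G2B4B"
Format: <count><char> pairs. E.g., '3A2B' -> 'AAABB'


Expanding each <count><char> pair:
  7F -> 'FFFFFFF'
  6G -> 'GGGGGG'
  1G -> 'G'
  2B -> 'BB'
  4B -> 'BBBB'

Decoded = FFFFFFFGGGGGGGBBBBBB


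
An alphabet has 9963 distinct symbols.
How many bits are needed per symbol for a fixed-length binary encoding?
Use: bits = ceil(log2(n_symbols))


log2(9963) = 13.2824
Bracket: 2^13 = 8192 < 9963 <= 2^14 = 16384
So ceil(log2(9963)) = 14

bits = ceil(log2(9963)) = ceil(13.2824) = 14 bits


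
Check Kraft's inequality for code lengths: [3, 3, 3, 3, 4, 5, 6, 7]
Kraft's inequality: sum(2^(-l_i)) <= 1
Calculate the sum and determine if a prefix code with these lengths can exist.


Sum = 2^(-3) + 2^(-3) + 2^(-3) + 2^(-3) + 2^(-4) + 2^(-5) + 2^(-6) + 2^(-7)
    = 0.125 + 0.125 + 0.125 + 0.125 + 0.0625 + 0.03125 + 0.015625 + 0.0078125
    = 79/128 = 0.6171875
Since 0.6171875 <= 1, Kraft's inequality IS satisfied.
A prefix code with these lengths CAN exist.

Kraft sum = 0.6171875. Satisfied.


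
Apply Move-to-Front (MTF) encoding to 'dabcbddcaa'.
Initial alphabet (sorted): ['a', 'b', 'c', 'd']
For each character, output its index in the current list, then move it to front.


MTF encoding:
'd': index 3 in ['a', 'b', 'c', 'd'] -> ['d', 'a', 'b', 'c']
'a': index 1 in ['d', 'a', 'b', 'c'] -> ['a', 'd', 'b', 'c']
'b': index 2 in ['a', 'd', 'b', 'c'] -> ['b', 'a', 'd', 'c']
'c': index 3 in ['b', 'a', 'd', 'c'] -> ['c', 'b', 'a', 'd']
'b': index 1 in ['c', 'b', 'a', 'd'] -> ['b', 'c', 'a', 'd']
'd': index 3 in ['b', 'c', 'a', 'd'] -> ['d', 'b', 'c', 'a']
'd': index 0 in ['d', 'b', 'c', 'a'] -> ['d', 'b', 'c', 'a']
'c': index 2 in ['d', 'b', 'c', 'a'] -> ['c', 'd', 'b', 'a']
'a': index 3 in ['c', 'd', 'b', 'a'] -> ['a', 'c', 'd', 'b']
'a': index 0 in ['a', 'c', 'd', 'b'] -> ['a', 'c', 'd', 'b']


Output: [3, 1, 2, 3, 1, 3, 0, 2, 3, 0]


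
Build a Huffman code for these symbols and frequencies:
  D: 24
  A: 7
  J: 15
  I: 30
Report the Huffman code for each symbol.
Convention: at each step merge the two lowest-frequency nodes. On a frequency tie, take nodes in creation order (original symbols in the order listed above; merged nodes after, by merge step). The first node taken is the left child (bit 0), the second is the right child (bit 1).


Huffman tree construction:
Step 1: Merge A(7) + J(15) = 22
Step 2: Merge (A+J)(22) + D(24) = 46
Step 3: Merge I(30) + ((A+J)+D)(46) = 76
Read each symbol's code off the tree from the root (left child = 0, right child = 1).

Codes:
  D: 11 (length 2)
  A: 100 (length 3)
  J: 101 (length 3)
  I: 0 (length 1)
Average code length: 144/76 = 1.8947 bits/symbol


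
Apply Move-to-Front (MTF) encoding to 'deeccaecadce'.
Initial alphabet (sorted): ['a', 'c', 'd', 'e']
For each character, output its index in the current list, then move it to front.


MTF encoding:
'd': index 2 in ['a', 'c', 'd', 'e'] -> ['d', 'a', 'c', 'e']
'e': index 3 in ['d', 'a', 'c', 'e'] -> ['e', 'd', 'a', 'c']
'e': index 0 in ['e', 'd', 'a', 'c'] -> ['e', 'd', 'a', 'c']
'c': index 3 in ['e', 'd', 'a', 'c'] -> ['c', 'e', 'd', 'a']
'c': index 0 in ['c', 'e', 'd', 'a'] -> ['c', 'e', 'd', 'a']
'a': index 3 in ['c', 'e', 'd', 'a'] -> ['a', 'c', 'e', 'd']
'e': index 2 in ['a', 'c', 'e', 'd'] -> ['e', 'a', 'c', 'd']
'c': index 2 in ['e', 'a', 'c', 'd'] -> ['c', 'e', 'a', 'd']
'a': index 2 in ['c', 'e', 'a', 'd'] -> ['a', 'c', 'e', 'd']
'd': index 3 in ['a', 'c', 'e', 'd'] -> ['d', 'a', 'c', 'e']
'c': index 2 in ['d', 'a', 'c', 'e'] -> ['c', 'd', 'a', 'e']
'e': index 3 in ['c', 'd', 'a', 'e'] -> ['e', 'c', 'd', 'a']


Output: [2, 3, 0, 3, 0, 3, 2, 2, 2, 3, 2, 3]


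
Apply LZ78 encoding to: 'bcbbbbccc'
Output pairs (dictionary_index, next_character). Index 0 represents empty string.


LZ78 encoding steps:
Dictionary: {0: ''}
Step 1: w='' (idx 0), next='b' -> output (0, 'b'), add 'b' as idx 1
Step 2: w='' (idx 0), next='c' -> output (0, 'c'), add 'c' as idx 2
Step 3: w='b' (idx 1), next='b' -> output (1, 'b'), add 'bb' as idx 3
Step 4: w='bb' (idx 3), next='c' -> output (3, 'c'), add 'bbc' as idx 4
Step 5: w='c' (idx 2), next='c' -> output (2, 'c'), add 'cc' as idx 5


Encoded: [(0, 'b'), (0, 'c'), (1, 'b'), (3, 'c'), (2, 'c')]


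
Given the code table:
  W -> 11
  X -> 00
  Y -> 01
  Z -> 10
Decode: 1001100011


Decoding:
10 -> Z
01 -> Y
10 -> Z
00 -> X
11 -> W


Result: ZYZXW


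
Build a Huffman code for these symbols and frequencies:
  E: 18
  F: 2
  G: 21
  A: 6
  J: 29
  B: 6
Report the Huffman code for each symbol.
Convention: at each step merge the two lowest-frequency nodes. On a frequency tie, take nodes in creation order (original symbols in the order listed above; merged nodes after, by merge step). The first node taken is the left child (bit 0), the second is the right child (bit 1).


Huffman tree construction:
Step 1: Merge F(2) + A(6) = 8
Step 2: Merge B(6) + (F+A)(8) = 14
Step 3: Merge (B+(F+A))(14) + E(18) = 32
Step 4: Merge G(21) + J(29) = 50
Step 5: Merge ((B+(F+A))+E)(32) + (G+J)(50) = 82
Read each symbol's code off the tree from the root (left child = 0, right child = 1).

Codes:
  E: 01 (length 2)
  F: 0010 (length 4)
  G: 10 (length 2)
  A: 0011 (length 4)
  J: 11 (length 2)
  B: 000 (length 3)
Average code length: 186/82 = 2.2683 bits/symbol


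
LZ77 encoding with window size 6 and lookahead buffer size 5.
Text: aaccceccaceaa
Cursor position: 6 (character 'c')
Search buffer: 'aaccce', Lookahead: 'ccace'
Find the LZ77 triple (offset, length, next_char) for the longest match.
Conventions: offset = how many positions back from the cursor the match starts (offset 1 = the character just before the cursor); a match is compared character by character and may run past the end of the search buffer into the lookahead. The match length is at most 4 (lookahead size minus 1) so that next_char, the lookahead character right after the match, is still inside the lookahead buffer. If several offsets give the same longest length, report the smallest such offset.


Try each offset into the search buffer:
  offset=1 (pos 5, char 'e'): match length 0
  offset=2 (pos 4, char 'c'): match length 1
  offset=3 (pos 3, char 'c'): match length 2
  offset=4 (pos 2, char 'c'): match length 2
  offset=5 (pos 1, char 'a'): match length 0
  offset=6 (pos 0, char 'a'): match length 0
Longest match has length 2, found at offsets 3, 4; take the smallest, offset 3.
next_char = character at position 6 + 2 = 8 -> 'a'

Best match: offset=3, length=2 (matching 'cc' starting at position 3)
LZ77 triple: (3, 2, 'a')


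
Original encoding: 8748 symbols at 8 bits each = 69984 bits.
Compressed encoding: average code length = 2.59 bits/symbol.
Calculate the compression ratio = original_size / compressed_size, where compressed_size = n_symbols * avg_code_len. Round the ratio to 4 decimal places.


original_size = n_symbols * orig_bits = 8748 * 8 = 69984 bits
compressed_size = n_symbols * avg_code_len = 8748 * 2.59 = 22657.32 bits
ratio = original_size / compressed_size = 69984 / 22657.32 = 3.0888

Compression ratio = 3.0888


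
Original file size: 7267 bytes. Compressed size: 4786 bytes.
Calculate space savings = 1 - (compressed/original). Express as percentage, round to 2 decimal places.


ratio = compressed/original = 4786/7267 = 0.658594
savings = 1 - ratio = 1 - 0.658594 = 0.341406
as a percentage: 0.341406 * 100 = 34.14%

Space savings = 1 - 4786/7267 = 34.14%


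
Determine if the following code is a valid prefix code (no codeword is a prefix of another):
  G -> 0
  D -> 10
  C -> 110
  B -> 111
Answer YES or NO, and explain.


Checking each pair (does one codeword prefix another?):
  G='0' vs D='10': no prefix
  G='0' vs C='110': no prefix
  G='0' vs B='111': no prefix
  D='10' vs G='0': no prefix
  D='10' vs C='110': no prefix
  D='10' vs B='111': no prefix
  C='110' vs G='0': no prefix
  C='110' vs D='10': no prefix
  C='110' vs B='111': no prefix
  B='111' vs G='0': no prefix
  B='111' vs D='10': no prefix
  B='111' vs C='110': no prefix
No violation found over all pairs.

YES -- this is a valid prefix code. No codeword is a prefix of any other codeword.


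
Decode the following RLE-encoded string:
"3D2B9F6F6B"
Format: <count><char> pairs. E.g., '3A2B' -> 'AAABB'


Expanding each <count><char> pair:
  3D -> 'DDD'
  2B -> 'BB'
  9F -> 'FFFFFFFFF'
  6F -> 'FFFFFF'
  6B -> 'BBBBBB'

Decoded = DDDBBFFFFFFFFFFFFFFFBBBBBB


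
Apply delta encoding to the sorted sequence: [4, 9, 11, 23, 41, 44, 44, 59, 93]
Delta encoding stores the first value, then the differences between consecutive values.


First value: 4
Deltas:
  9 - 4 = 5
  11 - 9 = 2
  23 - 11 = 12
  41 - 23 = 18
  44 - 41 = 3
  44 - 44 = 0
  59 - 44 = 15
  93 - 59 = 34


Delta encoded: [4, 5, 2, 12, 18, 3, 0, 15, 34]


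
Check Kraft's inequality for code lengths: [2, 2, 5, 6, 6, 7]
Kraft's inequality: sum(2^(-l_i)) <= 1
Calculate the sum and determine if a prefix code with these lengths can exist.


Sum = 2^(-2) + 2^(-2) + 2^(-5) + 2^(-6) + 2^(-6) + 2^(-7)
    = 0.25 + 0.25 + 0.03125 + 0.015625 + 0.015625 + 0.0078125
    = 73/128 = 0.5703125
Since 0.5703125 <= 1, Kraft's inequality IS satisfied.
A prefix code with these lengths CAN exist.

Kraft sum = 0.5703125. Satisfied.


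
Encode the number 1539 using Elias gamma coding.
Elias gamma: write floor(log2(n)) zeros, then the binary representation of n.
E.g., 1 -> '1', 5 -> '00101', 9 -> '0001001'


num_bits = floor(log2(1539)) + 1 = 11
leading_zeros = num_bits - 1 = 10
binary(1539) = 11000000011

Elias gamma(1539) = '0000000000' + '11000000011' = 000000000011000000011 (21 bits)


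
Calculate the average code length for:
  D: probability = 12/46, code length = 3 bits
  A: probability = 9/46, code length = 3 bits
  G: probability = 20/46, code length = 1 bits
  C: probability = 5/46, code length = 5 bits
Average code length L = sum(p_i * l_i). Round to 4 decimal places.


Weighted contributions p_i * l_i:
  D: (12/46) * 3 = 36/46
  A: (9/46) * 3 = 27/46
  G: (20/46) * 1 = 20/46
  C: (5/46) * 5 = 25/46
Sum = (36 + 27 + 20 + 25)/46 = 108/46

L = 108/46 = 2.3478 bits/symbol


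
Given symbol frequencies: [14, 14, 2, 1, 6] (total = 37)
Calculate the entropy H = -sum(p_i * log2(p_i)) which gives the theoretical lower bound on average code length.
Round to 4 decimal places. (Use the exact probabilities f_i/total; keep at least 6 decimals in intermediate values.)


Per-symbol terms -p_i * log2(p_i) with p_i = f_i/37:
  p = 14/37 = 0.378378: log2(p) = -1.402098, -p*log2(p) = 0.530524
  p = 14/37 = 0.378378: log2(p) = -1.402098, -p*log2(p) = 0.530524
  p = 2/37 = 0.054054: log2(p) = -4.209453, -p*log2(p) = 0.227538
  p = 1/37 = 0.027027: log2(p) = -5.209453, -p*log2(p) = 0.140796
  p = 6/37 = 0.162162: log2(p) = -2.624491, -p*log2(p) = 0.425593
H = 0.530524 + 0.530524 + 0.227538 + 0.140796 + 0.425593 = 1.854975

H = 1.855 bits/symbol


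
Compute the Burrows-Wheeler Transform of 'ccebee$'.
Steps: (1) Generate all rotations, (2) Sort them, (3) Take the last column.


Rotations (sorted):
  0: $ccebee -> last char: e
  1: bee$cce -> last char: e
  2: ccebee$ -> last char: $
  3: cebee$c -> last char: c
  4: e$ccebe -> last char: e
  5: ebee$cc -> last char: c
  6: ee$cceb -> last char: b


BWT = ee$cecb


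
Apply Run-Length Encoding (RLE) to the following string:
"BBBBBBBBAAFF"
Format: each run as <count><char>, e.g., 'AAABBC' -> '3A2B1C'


Scanning runs left to right:
  i=0: run of 'B' x 8 -> '8B'
  i=8: run of 'A' x 2 -> '2A'
  i=10: run of 'F' x 2 -> '2F'

RLE = 8B2A2F


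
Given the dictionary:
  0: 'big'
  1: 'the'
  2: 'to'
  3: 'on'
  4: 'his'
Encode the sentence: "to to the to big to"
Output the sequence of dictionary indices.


Look up each word in the dictionary:
  'to' -> 2
  'to' -> 2
  'the' -> 1
  'to' -> 2
  'big' -> 0
  'to' -> 2

Encoded: [2, 2, 1, 2, 0, 2]


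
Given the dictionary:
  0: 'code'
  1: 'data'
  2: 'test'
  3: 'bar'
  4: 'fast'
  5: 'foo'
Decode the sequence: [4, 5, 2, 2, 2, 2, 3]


Look up each index in the dictionary:
  4 -> 'fast'
  5 -> 'foo'
  2 -> 'test'
  2 -> 'test'
  2 -> 'test'
  2 -> 'test'
  3 -> 'bar'

Decoded: "fast foo test test test test bar"


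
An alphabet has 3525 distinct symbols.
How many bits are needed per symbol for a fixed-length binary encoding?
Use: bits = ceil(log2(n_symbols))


log2(3525) = 11.7834
Bracket: 2^11 = 2048 < 3525 <= 2^12 = 4096
So ceil(log2(3525)) = 12

bits = ceil(log2(3525)) = ceil(11.7834) = 12 bits


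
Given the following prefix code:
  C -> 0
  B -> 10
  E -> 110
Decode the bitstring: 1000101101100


Decoding step by step:
Bits 10 -> B
Bits 0 -> C
Bits 0 -> C
Bits 10 -> B
Bits 110 -> E
Bits 110 -> E
Bits 0 -> C


Decoded message: BCCBEEC


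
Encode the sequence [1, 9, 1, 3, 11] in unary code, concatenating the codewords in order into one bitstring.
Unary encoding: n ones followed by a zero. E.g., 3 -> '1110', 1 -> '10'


Encode each number as n ones followed by a terminating 0:
  1 -> 10 (2 bits)
  9 -> 1111111110 (10 bits)
  1 -> 10 (2 bits)
  3 -> 1110 (4 bits)
  11 -> 111111111110 (12 bits)
Total length = 2 + 10 + 2 + 4 + 12 = 30 bits.

Unary([1, 9, 1, 3, 11]) = 101111111110101110111111111110 (30 bits)


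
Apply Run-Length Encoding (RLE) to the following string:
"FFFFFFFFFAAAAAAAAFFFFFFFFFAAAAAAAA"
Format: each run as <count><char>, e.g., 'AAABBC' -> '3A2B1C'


Scanning runs left to right:
  i=0: run of 'F' x 9 -> '9F'
  i=9: run of 'A' x 8 -> '8A'
  i=17: run of 'F' x 9 -> '9F'
  i=26: run of 'A' x 8 -> '8A'

RLE = 9F8A9F8A


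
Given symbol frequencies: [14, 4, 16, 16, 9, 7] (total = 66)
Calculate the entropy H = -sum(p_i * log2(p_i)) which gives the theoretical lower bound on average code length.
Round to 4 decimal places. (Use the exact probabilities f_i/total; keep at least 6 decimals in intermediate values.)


Per-symbol terms -p_i * log2(p_i) with p_i = f_i/66:
  p = 14/66 = 0.212121: log2(p) = -2.237039, -p*log2(p) = 0.474523
  p = 4/66 = 0.060606: log2(p) = -4.044394, -p*log2(p) = 0.245115
  p = 16/66 = 0.242424: log2(p) = -2.044394, -p*log2(p) = 0.495611
  p = 16/66 = 0.242424: log2(p) = -2.044394, -p*log2(p) = 0.495611
  p = 9/66 = 0.136364: log2(p) = -2.874469, -p*log2(p) = 0.391973
  p = 7/66 = 0.106061: log2(p) = -3.237039, -p*log2(p) = 0.343322
H = 0.474523 + 0.245115 + 0.495611 + 0.495611 + 0.391973 + 0.343322 = 2.446155

H = 2.4462 bits/symbol


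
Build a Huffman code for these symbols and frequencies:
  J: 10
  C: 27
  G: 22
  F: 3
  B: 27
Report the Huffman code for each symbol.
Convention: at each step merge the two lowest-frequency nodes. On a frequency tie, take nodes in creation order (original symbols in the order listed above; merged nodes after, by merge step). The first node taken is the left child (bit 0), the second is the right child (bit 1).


Huffman tree construction:
Step 1: Merge F(3) + J(10) = 13
Step 2: Merge (F+J)(13) + G(22) = 35
Step 3: Merge C(27) + B(27) = 54
Step 4: Merge ((F+J)+G)(35) + (C+B)(54) = 89
Read each symbol's code off the tree from the root (left child = 0, right child = 1).

Codes:
  J: 001 (length 3)
  C: 10 (length 2)
  G: 01 (length 2)
  F: 000 (length 3)
  B: 11 (length 2)
Average code length: 191/89 = 2.1461 bits/symbol


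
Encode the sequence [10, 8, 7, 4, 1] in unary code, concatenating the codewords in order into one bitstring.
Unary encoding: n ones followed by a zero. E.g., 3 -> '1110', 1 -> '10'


Encode each number as n ones followed by a terminating 0:
  10 -> 11111111110 (11 bits)
  8 -> 111111110 (9 bits)
  7 -> 11111110 (8 bits)
  4 -> 11110 (5 bits)
  1 -> 10 (2 bits)
Total length = 11 + 9 + 8 + 5 + 2 = 35 bits.

Unary([10, 8, 7, 4, 1]) = 11111111110111111110111111101111010 (35 bits)


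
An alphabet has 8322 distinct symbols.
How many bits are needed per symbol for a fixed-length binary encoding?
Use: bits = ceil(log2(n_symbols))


log2(8322) = 13.0227
Bracket: 2^13 = 8192 < 8322 <= 2^14 = 16384
So ceil(log2(8322)) = 14

bits = ceil(log2(8322)) = ceil(13.0227) = 14 bits


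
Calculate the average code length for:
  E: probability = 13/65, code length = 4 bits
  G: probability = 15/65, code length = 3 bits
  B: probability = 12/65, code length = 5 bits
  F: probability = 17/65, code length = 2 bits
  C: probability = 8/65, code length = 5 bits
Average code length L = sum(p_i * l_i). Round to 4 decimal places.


Weighted contributions p_i * l_i:
  E: (13/65) * 4 = 52/65
  G: (15/65) * 3 = 45/65
  B: (12/65) * 5 = 60/65
  F: (17/65) * 2 = 34/65
  C: (8/65) * 5 = 40/65
Sum = (52 + 45 + 60 + 34 + 40)/65 = 231/65

L = 231/65 = 3.5538 bits/symbol


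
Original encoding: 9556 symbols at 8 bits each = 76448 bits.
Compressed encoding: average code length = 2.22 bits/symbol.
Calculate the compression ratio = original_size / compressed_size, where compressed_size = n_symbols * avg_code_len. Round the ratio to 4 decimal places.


original_size = n_symbols * orig_bits = 9556 * 8 = 76448 bits
compressed_size = n_symbols * avg_code_len = 9556 * 2.22 = 21214.32 bits
ratio = original_size / compressed_size = 76448 / 21214.32 = 3.6036

Compression ratio = 3.6036


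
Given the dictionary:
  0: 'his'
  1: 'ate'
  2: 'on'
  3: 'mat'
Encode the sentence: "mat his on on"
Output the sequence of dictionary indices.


Look up each word in the dictionary:
  'mat' -> 3
  'his' -> 0
  'on' -> 2
  'on' -> 2

Encoded: [3, 0, 2, 2]


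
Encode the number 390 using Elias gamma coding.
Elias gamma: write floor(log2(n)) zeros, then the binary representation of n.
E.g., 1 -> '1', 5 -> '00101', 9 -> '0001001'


num_bits = floor(log2(390)) + 1 = 9
leading_zeros = num_bits - 1 = 8
binary(390) = 110000110

Elias gamma(390) = '00000000' + '110000110' = 00000000110000110 (17 bits)


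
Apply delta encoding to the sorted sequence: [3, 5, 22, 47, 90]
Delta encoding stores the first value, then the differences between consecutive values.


First value: 3
Deltas:
  5 - 3 = 2
  22 - 5 = 17
  47 - 22 = 25
  90 - 47 = 43


Delta encoded: [3, 2, 17, 25, 43]


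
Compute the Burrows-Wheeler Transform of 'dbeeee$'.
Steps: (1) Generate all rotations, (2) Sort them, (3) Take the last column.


Rotations (sorted):
  0: $dbeeee -> last char: e
  1: beeee$d -> last char: d
  2: dbeeee$ -> last char: $
  3: e$dbeee -> last char: e
  4: ee$dbee -> last char: e
  5: eee$dbe -> last char: e
  6: eeee$db -> last char: b


BWT = ed$eeeb


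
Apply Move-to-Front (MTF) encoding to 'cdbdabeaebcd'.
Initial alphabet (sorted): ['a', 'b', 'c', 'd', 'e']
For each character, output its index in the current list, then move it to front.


MTF encoding:
'c': index 2 in ['a', 'b', 'c', 'd', 'e'] -> ['c', 'a', 'b', 'd', 'e']
'd': index 3 in ['c', 'a', 'b', 'd', 'e'] -> ['d', 'c', 'a', 'b', 'e']
'b': index 3 in ['d', 'c', 'a', 'b', 'e'] -> ['b', 'd', 'c', 'a', 'e']
'd': index 1 in ['b', 'd', 'c', 'a', 'e'] -> ['d', 'b', 'c', 'a', 'e']
'a': index 3 in ['d', 'b', 'c', 'a', 'e'] -> ['a', 'd', 'b', 'c', 'e']
'b': index 2 in ['a', 'd', 'b', 'c', 'e'] -> ['b', 'a', 'd', 'c', 'e']
'e': index 4 in ['b', 'a', 'd', 'c', 'e'] -> ['e', 'b', 'a', 'd', 'c']
'a': index 2 in ['e', 'b', 'a', 'd', 'c'] -> ['a', 'e', 'b', 'd', 'c']
'e': index 1 in ['a', 'e', 'b', 'd', 'c'] -> ['e', 'a', 'b', 'd', 'c']
'b': index 2 in ['e', 'a', 'b', 'd', 'c'] -> ['b', 'e', 'a', 'd', 'c']
'c': index 4 in ['b', 'e', 'a', 'd', 'c'] -> ['c', 'b', 'e', 'a', 'd']
'd': index 4 in ['c', 'b', 'e', 'a', 'd'] -> ['d', 'c', 'b', 'e', 'a']


Output: [2, 3, 3, 1, 3, 2, 4, 2, 1, 2, 4, 4]


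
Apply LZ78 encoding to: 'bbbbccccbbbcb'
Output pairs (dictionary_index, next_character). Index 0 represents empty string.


LZ78 encoding steps:
Dictionary: {0: ''}
Step 1: w='' (idx 0), next='b' -> output (0, 'b'), add 'b' as idx 1
Step 2: w='b' (idx 1), next='b' -> output (1, 'b'), add 'bb' as idx 2
Step 3: w='b' (idx 1), next='c' -> output (1, 'c'), add 'bc' as idx 3
Step 4: w='' (idx 0), next='c' -> output (0, 'c'), add 'c' as idx 4
Step 5: w='c' (idx 4), next='c' -> output (4, 'c'), add 'cc' as idx 5
Step 6: w='bb' (idx 2), next='b' -> output (2, 'b'), add 'bbb' as idx 6
Step 7: w='c' (idx 4), next='b' -> output (4, 'b'), add 'cb' as idx 7


Encoded: [(0, 'b'), (1, 'b'), (1, 'c'), (0, 'c'), (4, 'c'), (2, 'b'), (4, 'b')]


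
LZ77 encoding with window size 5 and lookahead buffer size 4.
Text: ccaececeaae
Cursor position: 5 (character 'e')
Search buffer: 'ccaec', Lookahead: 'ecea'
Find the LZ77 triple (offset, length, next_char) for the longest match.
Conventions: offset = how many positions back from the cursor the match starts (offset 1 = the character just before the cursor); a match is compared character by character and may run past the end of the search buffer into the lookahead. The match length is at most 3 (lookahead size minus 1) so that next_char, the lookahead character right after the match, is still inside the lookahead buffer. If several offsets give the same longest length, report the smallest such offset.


Try each offset into the search buffer:
  offset=1 (pos 4, char 'c'): match length 0
  offset=2 (pos 3, char 'e'): match length 3
  offset=3 (pos 2, char 'a'): match length 0
  offset=4 (pos 1, char 'c'): match length 0
  offset=5 (pos 0, char 'c'): match length 0
Longest match has length 3 at offset 2.
next_char = character at position 5 + 3 = 8 -> 'a'

Best match: offset=2, length=3 (matching 'ece' starting at position 3)
LZ77 triple: (2, 3, 'a')


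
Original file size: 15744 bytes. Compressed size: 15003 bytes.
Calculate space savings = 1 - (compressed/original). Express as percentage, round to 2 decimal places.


ratio = compressed/original = 15003/15744 = 0.952934
savings = 1 - ratio = 1 - 0.952934 = 0.047066
as a percentage: 0.047066 * 100 = 4.71%

Space savings = 1 - 15003/15744 = 4.71%


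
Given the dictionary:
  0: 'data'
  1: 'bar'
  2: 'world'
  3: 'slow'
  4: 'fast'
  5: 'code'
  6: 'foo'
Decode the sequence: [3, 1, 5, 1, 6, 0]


Look up each index in the dictionary:
  3 -> 'slow'
  1 -> 'bar'
  5 -> 'code'
  1 -> 'bar'
  6 -> 'foo'
  0 -> 'data'

Decoded: "slow bar code bar foo data"


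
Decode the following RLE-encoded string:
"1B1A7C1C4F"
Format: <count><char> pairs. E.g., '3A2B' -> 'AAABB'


Expanding each <count><char> pair:
  1B -> 'B'
  1A -> 'A'
  7C -> 'CCCCCCC'
  1C -> 'C'
  4F -> 'FFFF'

Decoded = BACCCCCCCCFFFF


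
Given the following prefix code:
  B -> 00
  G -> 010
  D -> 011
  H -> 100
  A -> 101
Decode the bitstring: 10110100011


Decoding step by step:
Bits 101 -> A
Bits 101 -> A
Bits 00 -> B
Bits 011 -> D


Decoded message: AABD


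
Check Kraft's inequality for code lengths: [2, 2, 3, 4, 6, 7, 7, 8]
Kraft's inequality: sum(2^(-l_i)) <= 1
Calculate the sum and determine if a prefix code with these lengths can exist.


Sum = 2^(-2) + 2^(-2) + 2^(-3) + 2^(-4) + 2^(-6) + 2^(-7) + 2^(-7) + 2^(-8)
    = 0.25 + 0.25 + 0.125 + 0.0625 + 0.015625 + 0.0078125 + 0.0078125 + 0.00390625
    = 185/256 = 0.72265625
Since 0.72265625 <= 1, Kraft's inequality IS satisfied.
A prefix code with these lengths CAN exist.

Kraft sum = 0.72265625. Satisfied.


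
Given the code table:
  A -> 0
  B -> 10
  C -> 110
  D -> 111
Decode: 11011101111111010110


Decoding:
110 -> C
111 -> D
0 -> A
111 -> D
111 -> D
10 -> B
10 -> B
110 -> C


Result: CDADDBBC


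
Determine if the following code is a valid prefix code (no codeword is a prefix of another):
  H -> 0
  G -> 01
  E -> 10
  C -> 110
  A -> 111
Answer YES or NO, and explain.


Checking each pair (does one codeword prefix another?):
  H='0' vs G='01': prefix -- VIOLATION

NO -- this is NOT a valid prefix code. H (0) is a prefix of G (01).


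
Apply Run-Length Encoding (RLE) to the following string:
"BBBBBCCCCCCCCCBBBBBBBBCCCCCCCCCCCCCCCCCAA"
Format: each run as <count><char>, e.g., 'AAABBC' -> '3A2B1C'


Scanning runs left to right:
  i=0: run of 'B' x 5 -> '5B'
  i=5: run of 'C' x 9 -> '9C'
  i=14: run of 'B' x 8 -> '8B'
  i=22: run of 'C' x 17 -> '17C'
  i=39: run of 'A' x 2 -> '2A'

RLE = 5B9C8B17C2A


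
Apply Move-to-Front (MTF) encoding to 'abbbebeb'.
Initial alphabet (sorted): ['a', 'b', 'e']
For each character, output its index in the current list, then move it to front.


MTF encoding:
'a': index 0 in ['a', 'b', 'e'] -> ['a', 'b', 'e']
'b': index 1 in ['a', 'b', 'e'] -> ['b', 'a', 'e']
'b': index 0 in ['b', 'a', 'e'] -> ['b', 'a', 'e']
'b': index 0 in ['b', 'a', 'e'] -> ['b', 'a', 'e']
'e': index 2 in ['b', 'a', 'e'] -> ['e', 'b', 'a']
'b': index 1 in ['e', 'b', 'a'] -> ['b', 'e', 'a']
'e': index 1 in ['b', 'e', 'a'] -> ['e', 'b', 'a']
'b': index 1 in ['e', 'b', 'a'] -> ['b', 'e', 'a']


Output: [0, 1, 0, 0, 2, 1, 1, 1]


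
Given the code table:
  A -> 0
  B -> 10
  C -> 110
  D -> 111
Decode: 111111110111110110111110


Decoding:
111 -> D
111 -> D
110 -> C
111 -> D
110 -> C
110 -> C
111 -> D
110 -> C


Result: DDCDCCDC


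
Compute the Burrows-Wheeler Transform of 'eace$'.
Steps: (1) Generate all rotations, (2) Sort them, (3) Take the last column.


Rotations (sorted):
  0: $eace -> last char: e
  1: ace$e -> last char: e
  2: ce$ea -> last char: a
  3: e$eac -> last char: c
  4: eace$ -> last char: $


BWT = eeac$


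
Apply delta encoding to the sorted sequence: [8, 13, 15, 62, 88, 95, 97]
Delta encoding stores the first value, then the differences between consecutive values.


First value: 8
Deltas:
  13 - 8 = 5
  15 - 13 = 2
  62 - 15 = 47
  88 - 62 = 26
  95 - 88 = 7
  97 - 95 = 2


Delta encoded: [8, 5, 2, 47, 26, 7, 2]


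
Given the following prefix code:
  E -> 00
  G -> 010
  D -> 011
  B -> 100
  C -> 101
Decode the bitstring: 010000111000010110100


Decoding step by step:
Bits 010 -> G
Bits 00 -> E
Bits 011 -> D
Bits 100 -> B
Bits 00 -> E
Bits 101 -> C
Bits 101 -> C
Bits 00 -> E


Decoded message: GEDBECCE


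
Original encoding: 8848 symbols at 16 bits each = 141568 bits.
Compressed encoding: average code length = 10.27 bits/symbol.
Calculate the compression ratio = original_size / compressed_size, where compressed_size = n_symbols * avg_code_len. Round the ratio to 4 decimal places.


original_size = n_symbols * orig_bits = 8848 * 16 = 141568 bits
compressed_size = n_symbols * avg_code_len = 8848 * 10.27 = 90868.96 bits
ratio = original_size / compressed_size = 141568 / 90868.96 = 1.5579

Compression ratio = 1.5579


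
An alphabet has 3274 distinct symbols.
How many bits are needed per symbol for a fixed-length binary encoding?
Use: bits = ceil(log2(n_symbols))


log2(3274) = 11.6768
Bracket: 2^11 = 2048 < 3274 <= 2^12 = 4096
So ceil(log2(3274)) = 12

bits = ceil(log2(3274)) = ceil(11.6768) = 12 bits


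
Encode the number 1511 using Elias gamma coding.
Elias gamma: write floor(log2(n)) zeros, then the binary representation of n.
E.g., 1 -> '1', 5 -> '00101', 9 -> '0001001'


num_bits = floor(log2(1511)) + 1 = 11
leading_zeros = num_bits - 1 = 10
binary(1511) = 10111100111

Elias gamma(1511) = '0000000000' + '10111100111' = 000000000010111100111 (21 bits)


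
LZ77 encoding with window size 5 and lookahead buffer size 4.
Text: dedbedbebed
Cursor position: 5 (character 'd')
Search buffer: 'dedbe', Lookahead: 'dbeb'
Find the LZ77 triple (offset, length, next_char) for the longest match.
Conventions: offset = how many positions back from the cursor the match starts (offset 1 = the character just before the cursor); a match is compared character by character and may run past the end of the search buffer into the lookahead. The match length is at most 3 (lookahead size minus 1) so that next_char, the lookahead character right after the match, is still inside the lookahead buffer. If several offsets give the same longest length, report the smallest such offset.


Try each offset into the search buffer:
  offset=1 (pos 4, char 'e'): match length 0
  offset=2 (pos 3, char 'b'): match length 0
  offset=3 (pos 2, char 'd'): match length 3
  offset=4 (pos 1, char 'e'): match length 0
  offset=5 (pos 0, char 'd'): match length 1
Longest match has length 3 at offset 3.
next_char = character at position 5 + 3 = 8 -> 'b'

Best match: offset=3, length=3 (matching 'dbe' starting at position 2)
LZ77 triple: (3, 3, 'b')


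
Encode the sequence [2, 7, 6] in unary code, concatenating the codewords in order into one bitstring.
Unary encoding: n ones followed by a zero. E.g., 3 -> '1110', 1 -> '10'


Encode each number as n ones followed by a terminating 0:
  2 -> 110 (3 bits)
  7 -> 11111110 (8 bits)
  6 -> 1111110 (7 bits)
Total length = 3 + 8 + 7 = 18 bits.

Unary([2, 7, 6]) = 110111111101111110 (18 bits)


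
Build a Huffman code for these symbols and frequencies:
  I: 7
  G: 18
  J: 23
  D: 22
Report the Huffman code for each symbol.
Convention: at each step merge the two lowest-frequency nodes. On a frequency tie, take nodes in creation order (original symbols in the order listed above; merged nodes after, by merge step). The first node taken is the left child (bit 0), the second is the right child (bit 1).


Huffman tree construction:
Step 1: Merge I(7) + G(18) = 25
Step 2: Merge D(22) + J(23) = 45
Step 3: Merge (I+G)(25) + (D+J)(45) = 70
Read each symbol's code off the tree from the root (left child = 0, right child = 1).

Codes:
  I: 00 (length 2)
  G: 01 (length 2)
  J: 11 (length 2)
  D: 10 (length 2)
Average code length: 140/70 = 2.0000 bits/symbol


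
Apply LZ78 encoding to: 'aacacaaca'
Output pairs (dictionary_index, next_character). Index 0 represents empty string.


LZ78 encoding steps:
Dictionary: {0: ''}
Step 1: w='' (idx 0), next='a' -> output (0, 'a'), add 'a' as idx 1
Step 2: w='a' (idx 1), next='c' -> output (1, 'c'), add 'ac' as idx 2
Step 3: w='ac' (idx 2), next='a' -> output (2, 'a'), add 'aca' as idx 3
Step 4: w='aca' (idx 3), end of input -> output (3, '')


Encoded: [(0, 'a'), (1, 'c'), (2, 'a'), (3, '')]


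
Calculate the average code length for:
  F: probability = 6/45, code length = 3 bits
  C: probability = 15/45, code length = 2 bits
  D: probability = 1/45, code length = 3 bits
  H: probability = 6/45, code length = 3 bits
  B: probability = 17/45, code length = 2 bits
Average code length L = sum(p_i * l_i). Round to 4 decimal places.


Weighted contributions p_i * l_i:
  F: (6/45) * 3 = 18/45
  C: (15/45) * 2 = 30/45
  D: (1/45) * 3 = 3/45
  H: (6/45) * 3 = 18/45
  B: (17/45) * 2 = 34/45
Sum = (18 + 30 + 3 + 18 + 34)/45 = 103/45

L = 103/45 = 2.2889 bits/symbol


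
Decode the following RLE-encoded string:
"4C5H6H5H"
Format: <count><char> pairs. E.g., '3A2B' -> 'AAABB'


Expanding each <count><char> pair:
  4C -> 'CCCC'
  5H -> 'HHHHH'
  6H -> 'HHHHHH'
  5H -> 'HHHHH'

Decoded = CCCCHHHHHHHHHHHHHHHH


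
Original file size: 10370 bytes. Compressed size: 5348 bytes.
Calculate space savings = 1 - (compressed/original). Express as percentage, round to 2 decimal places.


ratio = compressed/original = 5348/10370 = 0.515718
savings = 1 - ratio = 1 - 0.515718 = 0.484282
as a percentage: 0.484282 * 100 = 48.43%

Space savings = 1 - 5348/10370 = 48.43%


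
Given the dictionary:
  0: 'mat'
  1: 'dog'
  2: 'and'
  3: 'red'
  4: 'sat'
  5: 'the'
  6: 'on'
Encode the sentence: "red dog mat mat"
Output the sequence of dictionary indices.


Look up each word in the dictionary:
  'red' -> 3
  'dog' -> 1
  'mat' -> 0
  'mat' -> 0

Encoded: [3, 1, 0, 0]


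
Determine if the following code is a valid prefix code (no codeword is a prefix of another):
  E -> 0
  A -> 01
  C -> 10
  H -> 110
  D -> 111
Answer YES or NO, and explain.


Checking each pair (does one codeword prefix another?):
  E='0' vs A='01': prefix -- VIOLATION

NO -- this is NOT a valid prefix code. E (0) is a prefix of A (01).


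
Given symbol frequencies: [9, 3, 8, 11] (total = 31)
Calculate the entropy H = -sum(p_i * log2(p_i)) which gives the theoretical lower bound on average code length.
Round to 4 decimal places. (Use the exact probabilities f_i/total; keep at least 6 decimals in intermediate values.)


Per-symbol terms -p_i * log2(p_i) with p_i = f_i/31:
  p = 9/31 = 0.290323: log2(p) = -1.784271, -p*log2(p) = 0.518014
  p = 3/31 = 0.096774: log2(p) = -3.369234, -p*log2(p) = 0.326055
  p = 8/31 = 0.258065: log2(p) = -1.954196, -p*log2(p) = 0.504309
  p = 11/31 = 0.354839: log2(p) = -1.494765, -p*log2(p) = 0.530400
H = 0.518014 + 0.326055 + 0.504309 + 0.530400 = 1.878778

H = 1.8788 bits/symbol


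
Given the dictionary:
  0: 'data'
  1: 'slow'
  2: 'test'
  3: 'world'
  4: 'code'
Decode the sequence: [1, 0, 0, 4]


Look up each index in the dictionary:
  1 -> 'slow'
  0 -> 'data'
  0 -> 'data'
  4 -> 'code'

Decoded: "slow data data code"


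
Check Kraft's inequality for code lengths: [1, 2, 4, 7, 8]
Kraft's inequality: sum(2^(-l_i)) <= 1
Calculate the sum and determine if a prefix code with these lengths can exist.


Sum = 2^(-1) + 2^(-2) + 2^(-4) + 2^(-7) + 2^(-8)
    = 0.5 + 0.25 + 0.0625 + 0.0078125 + 0.00390625
    = 211/256 = 0.82421875
Since 0.82421875 <= 1, Kraft's inequality IS satisfied.
A prefix code with these lengths CAN exist.

Kraft sum = 0.82421875. Satisfied.


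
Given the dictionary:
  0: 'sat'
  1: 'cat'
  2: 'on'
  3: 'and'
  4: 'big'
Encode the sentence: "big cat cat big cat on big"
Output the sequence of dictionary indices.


Look up each word in the dictionary:
  'big' -> 4
  'cat' -> 1
  'cat' -> 1
  'big' -> 4
  'cat' -> 1
  'on' -> 2
  'big' -> 4

Encoded: [4, 1, 1, 4, 1, 2, 4]
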